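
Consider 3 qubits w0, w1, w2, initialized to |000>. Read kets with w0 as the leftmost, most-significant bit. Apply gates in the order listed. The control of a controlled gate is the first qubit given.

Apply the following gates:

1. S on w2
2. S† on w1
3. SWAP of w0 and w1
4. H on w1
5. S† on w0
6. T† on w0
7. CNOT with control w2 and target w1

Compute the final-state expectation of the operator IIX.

The expectation value of IIX is 0.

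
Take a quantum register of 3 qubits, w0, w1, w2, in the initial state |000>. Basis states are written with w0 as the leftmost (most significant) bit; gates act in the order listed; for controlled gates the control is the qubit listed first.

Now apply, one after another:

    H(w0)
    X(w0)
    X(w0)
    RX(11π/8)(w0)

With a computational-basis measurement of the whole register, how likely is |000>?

A full measurement returns |000> with probability 1/2. Key observation: steps 2-3 multiply out to the identity, so the circuit reduces to the remaining gates.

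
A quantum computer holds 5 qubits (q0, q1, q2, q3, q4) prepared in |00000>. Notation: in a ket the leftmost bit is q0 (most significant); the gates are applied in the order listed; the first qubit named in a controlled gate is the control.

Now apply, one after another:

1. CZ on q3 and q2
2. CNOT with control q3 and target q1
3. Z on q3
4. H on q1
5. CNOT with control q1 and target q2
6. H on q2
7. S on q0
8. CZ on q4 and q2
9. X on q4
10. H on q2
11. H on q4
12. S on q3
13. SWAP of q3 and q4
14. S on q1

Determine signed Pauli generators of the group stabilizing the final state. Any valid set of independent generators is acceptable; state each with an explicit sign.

One valid set of independent stabilizer generators is +IXYII, -IIIXI, +ZIIII, +IZZII, +IIIIZ (any independent generating set of the same group is equally correct).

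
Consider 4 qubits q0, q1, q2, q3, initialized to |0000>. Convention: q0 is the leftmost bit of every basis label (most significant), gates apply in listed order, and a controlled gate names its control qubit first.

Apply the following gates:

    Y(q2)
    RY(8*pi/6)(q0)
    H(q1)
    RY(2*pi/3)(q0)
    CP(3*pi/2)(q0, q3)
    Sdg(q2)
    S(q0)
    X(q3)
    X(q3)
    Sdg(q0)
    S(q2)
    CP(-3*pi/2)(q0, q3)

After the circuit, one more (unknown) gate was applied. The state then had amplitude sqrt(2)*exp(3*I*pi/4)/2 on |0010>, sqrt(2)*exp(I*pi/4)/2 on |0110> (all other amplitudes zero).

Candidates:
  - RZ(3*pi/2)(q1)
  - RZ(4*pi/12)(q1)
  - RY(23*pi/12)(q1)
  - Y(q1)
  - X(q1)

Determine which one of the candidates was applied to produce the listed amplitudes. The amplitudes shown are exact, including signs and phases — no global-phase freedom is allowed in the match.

The unique candidate consistent with the amplitudes is RZ(3*pi/2)(q1). Key observation: gates 5-12 undo each other exactly, leaving only the rest of the circuit to track.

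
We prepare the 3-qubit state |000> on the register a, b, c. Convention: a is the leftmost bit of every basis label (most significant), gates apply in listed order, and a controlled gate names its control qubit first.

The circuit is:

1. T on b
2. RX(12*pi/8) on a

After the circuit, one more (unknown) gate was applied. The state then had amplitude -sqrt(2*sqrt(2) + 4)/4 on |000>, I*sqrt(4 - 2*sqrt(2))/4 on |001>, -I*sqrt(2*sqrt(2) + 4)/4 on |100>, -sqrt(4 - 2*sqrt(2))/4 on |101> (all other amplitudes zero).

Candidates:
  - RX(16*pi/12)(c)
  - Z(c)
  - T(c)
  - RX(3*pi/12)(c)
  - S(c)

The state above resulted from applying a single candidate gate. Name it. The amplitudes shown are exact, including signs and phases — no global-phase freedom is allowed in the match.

It was RX(3*pi/12)(c) that produced the state shown.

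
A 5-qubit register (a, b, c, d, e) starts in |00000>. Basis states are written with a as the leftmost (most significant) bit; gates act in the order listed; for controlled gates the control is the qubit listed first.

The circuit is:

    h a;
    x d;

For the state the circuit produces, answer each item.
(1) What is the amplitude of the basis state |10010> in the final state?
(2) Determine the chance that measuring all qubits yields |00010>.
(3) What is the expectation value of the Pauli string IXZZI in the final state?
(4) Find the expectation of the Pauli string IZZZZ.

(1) The amplitude on |10010> is sqrt(2)/2.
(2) The probability of measuring |00010> is 1/2.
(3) In the final state, IXZZI has expectation 0.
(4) The expectation value of IZZZZ is -1.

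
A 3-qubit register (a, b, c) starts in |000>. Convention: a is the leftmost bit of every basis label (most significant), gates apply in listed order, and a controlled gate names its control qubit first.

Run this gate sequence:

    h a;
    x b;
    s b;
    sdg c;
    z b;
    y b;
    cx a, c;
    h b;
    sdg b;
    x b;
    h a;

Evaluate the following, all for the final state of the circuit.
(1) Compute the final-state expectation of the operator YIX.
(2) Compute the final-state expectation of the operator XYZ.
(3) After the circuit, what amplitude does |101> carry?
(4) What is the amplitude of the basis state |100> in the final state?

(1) The expectation value of YIX is 0.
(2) In the final state, XYZ has expectation 1.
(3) The final state's coefficient on |101> equals -sqrt(2)*I/4.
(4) |100> carries amplitude sqrt(2)*I/4 in the final state.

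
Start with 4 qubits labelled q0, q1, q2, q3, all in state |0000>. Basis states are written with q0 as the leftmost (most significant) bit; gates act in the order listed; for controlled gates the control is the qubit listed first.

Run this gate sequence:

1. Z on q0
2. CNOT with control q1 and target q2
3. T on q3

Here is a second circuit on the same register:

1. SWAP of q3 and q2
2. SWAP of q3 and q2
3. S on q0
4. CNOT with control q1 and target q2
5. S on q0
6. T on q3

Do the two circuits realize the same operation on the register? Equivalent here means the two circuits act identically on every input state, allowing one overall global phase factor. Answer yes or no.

Yes — the two circuits implement the same unitary up to a global phase.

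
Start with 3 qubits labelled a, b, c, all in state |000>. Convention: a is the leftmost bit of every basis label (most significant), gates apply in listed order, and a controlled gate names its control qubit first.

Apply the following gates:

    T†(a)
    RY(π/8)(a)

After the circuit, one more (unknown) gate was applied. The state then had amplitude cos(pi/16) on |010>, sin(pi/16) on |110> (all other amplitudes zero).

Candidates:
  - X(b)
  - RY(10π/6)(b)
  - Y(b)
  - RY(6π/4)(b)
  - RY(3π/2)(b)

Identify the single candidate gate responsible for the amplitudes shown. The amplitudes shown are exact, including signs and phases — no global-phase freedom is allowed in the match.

The applied gate was X(b).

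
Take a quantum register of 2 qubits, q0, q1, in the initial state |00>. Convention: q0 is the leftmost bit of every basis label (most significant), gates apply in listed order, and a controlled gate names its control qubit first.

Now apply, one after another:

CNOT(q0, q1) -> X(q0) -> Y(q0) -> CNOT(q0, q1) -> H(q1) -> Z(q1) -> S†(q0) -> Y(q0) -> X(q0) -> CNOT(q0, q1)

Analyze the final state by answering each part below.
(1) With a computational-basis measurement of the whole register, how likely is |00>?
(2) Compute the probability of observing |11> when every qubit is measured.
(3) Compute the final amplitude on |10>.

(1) Outcome |00> occurs with probability 1/2.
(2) A full measurement returns |11> with probability 0.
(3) The amplitude on |10> is 0.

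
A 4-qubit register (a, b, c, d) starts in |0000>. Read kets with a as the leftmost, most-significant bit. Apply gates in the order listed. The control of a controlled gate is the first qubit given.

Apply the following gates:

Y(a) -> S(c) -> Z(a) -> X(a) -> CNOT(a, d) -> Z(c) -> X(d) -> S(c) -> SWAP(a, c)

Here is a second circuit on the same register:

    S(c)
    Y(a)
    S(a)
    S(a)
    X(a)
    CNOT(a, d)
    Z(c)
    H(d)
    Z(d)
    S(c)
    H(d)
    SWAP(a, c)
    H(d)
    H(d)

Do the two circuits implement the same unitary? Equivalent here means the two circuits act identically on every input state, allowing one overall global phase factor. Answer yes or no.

Yes, they are equivalent — the unitaries differ by at most a global phase.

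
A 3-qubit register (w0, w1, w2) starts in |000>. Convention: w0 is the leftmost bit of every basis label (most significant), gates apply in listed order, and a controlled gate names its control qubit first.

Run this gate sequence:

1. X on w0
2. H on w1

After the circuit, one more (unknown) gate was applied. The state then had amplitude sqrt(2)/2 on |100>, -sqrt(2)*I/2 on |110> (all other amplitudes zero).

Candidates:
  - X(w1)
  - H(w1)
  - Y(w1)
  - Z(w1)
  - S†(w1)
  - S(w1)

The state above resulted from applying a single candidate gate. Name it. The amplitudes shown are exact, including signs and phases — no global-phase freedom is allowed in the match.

The unique candidate consistent with the amplitudes is S†(w1).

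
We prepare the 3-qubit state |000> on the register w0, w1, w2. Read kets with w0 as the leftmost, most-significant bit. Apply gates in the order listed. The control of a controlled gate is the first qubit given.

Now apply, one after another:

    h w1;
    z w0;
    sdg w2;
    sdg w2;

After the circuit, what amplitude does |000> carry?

The amplitude on |000> is sqrt(2)/2.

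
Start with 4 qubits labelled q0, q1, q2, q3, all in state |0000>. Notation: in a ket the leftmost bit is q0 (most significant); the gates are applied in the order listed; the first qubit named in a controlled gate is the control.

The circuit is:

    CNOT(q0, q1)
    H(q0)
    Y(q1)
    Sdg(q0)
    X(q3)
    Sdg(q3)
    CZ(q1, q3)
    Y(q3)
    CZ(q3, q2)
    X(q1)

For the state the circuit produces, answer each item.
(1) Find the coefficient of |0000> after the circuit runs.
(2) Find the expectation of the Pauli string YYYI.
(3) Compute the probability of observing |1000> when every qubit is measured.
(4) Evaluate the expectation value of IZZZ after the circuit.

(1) |0000> carries amplitude sqrt(2)*I/2 in the final state.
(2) The observable YYYI averages to 0.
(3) A full measurement returns |1000> with probability 1/2.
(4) The expectation value of IZZZ is 1.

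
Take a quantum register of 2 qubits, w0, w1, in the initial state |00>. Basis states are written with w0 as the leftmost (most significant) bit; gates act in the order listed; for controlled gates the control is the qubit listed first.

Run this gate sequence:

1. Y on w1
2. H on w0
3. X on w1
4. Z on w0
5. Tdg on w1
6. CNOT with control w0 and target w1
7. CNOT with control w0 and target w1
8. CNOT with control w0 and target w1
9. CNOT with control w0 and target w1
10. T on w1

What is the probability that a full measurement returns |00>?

The probability of measuring |00> is 1/2. Key observation: steps 5-10 multiply out to the identity, so the circuit reduces to the remaining gates.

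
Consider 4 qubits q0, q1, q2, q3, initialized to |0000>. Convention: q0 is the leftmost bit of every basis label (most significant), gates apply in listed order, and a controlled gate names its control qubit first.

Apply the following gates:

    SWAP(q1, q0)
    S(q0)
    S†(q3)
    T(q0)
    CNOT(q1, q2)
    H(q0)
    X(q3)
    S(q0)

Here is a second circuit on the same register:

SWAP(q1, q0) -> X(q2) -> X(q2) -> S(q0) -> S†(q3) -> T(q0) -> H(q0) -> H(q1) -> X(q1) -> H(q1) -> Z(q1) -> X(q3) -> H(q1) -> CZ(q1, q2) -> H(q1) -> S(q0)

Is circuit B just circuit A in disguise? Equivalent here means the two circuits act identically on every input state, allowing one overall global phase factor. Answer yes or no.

No, they are not equivalent — no single phase factor reconciles the two unitaries.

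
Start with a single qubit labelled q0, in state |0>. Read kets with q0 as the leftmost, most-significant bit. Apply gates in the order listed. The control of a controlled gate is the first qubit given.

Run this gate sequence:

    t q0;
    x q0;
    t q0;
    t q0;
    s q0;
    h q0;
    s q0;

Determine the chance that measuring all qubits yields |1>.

Outcome |1> occurs with probability 1/2.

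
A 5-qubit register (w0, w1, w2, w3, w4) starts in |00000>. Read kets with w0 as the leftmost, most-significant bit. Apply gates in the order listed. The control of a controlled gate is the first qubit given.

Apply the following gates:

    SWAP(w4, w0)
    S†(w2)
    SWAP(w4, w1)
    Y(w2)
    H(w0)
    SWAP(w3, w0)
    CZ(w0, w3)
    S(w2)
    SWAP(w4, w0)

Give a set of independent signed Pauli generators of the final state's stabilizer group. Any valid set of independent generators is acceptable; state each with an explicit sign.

The final state is stabilized by the group generated by +IIIXI, +ZIIII, +IZIII, -IIZII, +IIIIZ; other independent generating sets are equally valid.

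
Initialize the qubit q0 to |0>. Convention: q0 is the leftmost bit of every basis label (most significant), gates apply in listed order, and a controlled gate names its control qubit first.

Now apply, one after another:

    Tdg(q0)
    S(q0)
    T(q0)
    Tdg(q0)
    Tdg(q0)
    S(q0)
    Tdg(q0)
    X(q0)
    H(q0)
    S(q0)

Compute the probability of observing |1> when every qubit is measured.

Outcome |1> occurs with probability 1/2.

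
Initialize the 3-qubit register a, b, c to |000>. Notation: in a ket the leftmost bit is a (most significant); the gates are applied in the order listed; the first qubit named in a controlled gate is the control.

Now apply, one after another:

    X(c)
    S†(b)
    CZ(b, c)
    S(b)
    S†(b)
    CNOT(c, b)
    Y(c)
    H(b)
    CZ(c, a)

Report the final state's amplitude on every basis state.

The final amplitudes are -sqrt(2)*I/2 on |000>, sqrt(2)*I/2 on |010>, and 0 on every other basis state.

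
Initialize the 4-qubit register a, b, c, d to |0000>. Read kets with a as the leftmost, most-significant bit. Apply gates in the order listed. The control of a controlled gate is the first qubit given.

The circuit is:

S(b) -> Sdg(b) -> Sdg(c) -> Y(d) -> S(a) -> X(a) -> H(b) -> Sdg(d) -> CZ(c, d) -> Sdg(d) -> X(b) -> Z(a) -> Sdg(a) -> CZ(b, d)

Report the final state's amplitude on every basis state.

The resulting statevector has amplitude sqrt(2)/2 on |1001>, -sqrt(2)/2 on |1101>, and 0 on every other basis state. Key observation: gates 1-2 undo each other exactly, leaving only the rest of the circuit to track.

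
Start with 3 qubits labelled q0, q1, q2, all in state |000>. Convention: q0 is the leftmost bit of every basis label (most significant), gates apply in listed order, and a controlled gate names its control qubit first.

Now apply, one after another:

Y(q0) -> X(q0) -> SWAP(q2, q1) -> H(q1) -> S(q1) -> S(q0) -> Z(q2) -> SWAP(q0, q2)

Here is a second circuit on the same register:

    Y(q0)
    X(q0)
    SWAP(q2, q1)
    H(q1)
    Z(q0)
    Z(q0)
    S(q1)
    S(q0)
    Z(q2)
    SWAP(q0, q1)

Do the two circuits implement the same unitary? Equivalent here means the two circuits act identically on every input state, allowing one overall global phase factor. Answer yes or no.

No, they are not equivalent — no single phase factor reconciles the two unitaries.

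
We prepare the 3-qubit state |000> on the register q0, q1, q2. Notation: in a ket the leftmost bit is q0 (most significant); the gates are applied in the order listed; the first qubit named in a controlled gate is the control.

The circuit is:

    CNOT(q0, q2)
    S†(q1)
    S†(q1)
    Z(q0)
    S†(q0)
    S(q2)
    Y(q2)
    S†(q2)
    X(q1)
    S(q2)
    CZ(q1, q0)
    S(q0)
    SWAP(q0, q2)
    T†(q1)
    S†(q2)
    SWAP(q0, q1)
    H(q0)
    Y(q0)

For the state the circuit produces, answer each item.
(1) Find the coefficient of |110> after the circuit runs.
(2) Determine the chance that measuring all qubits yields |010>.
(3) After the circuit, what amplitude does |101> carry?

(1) |110> carries amplitude sqrt(2)*exp(3*I*pi/4)/2 in the final state.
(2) The probability of measuring |010> is 1/2.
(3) The final state's coefficient on |101> equals 0.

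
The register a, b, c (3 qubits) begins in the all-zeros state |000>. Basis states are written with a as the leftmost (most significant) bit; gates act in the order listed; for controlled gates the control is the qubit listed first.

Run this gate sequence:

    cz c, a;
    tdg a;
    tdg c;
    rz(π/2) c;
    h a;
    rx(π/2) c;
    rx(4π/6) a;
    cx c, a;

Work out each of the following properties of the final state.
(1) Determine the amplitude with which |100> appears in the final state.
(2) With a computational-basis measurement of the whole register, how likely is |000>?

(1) The final state's coefficient on |100> equals (-1 + sqrt(3)*I)*exp(3*I*pi/4)/4.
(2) A full measurement returns |000> with probability 1/4.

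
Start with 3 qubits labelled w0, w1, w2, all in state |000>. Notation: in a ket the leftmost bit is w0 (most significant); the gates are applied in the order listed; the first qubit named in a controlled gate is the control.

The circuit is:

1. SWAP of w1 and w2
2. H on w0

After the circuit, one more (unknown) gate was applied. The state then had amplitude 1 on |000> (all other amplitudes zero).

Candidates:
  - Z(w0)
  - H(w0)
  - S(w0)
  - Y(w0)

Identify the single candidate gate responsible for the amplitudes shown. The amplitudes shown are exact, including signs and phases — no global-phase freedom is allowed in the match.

It was H(w0) that produced the state shown.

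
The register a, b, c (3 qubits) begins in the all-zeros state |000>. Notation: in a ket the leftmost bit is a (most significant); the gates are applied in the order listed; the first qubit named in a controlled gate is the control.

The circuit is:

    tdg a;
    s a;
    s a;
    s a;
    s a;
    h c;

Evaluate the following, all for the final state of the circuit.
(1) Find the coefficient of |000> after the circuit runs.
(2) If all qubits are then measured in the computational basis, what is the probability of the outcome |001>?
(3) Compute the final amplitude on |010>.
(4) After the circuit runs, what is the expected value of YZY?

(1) The final state's coefficient on |000> equals sqrt(2)/2.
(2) The probability of measuring |001> is 1/2.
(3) The amplitude on |010> is 0.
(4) The expectation value of YZY is 0.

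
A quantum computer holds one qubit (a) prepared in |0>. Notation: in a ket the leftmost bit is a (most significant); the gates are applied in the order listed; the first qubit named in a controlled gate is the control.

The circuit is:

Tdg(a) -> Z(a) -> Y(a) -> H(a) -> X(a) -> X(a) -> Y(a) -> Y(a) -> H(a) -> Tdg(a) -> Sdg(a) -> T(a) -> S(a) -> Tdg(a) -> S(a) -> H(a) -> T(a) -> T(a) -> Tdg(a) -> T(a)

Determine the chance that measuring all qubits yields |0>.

The probability of measuring |0> is 1/2.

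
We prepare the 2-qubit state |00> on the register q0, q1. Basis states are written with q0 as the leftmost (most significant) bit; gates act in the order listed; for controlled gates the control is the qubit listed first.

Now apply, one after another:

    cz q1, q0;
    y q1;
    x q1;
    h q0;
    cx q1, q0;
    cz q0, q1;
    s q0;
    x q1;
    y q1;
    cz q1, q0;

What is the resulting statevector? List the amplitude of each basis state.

The final amplitudes are sqrt(2)/2 on |00>, 0 on |01>, sqrt(2)*I/2 on |10>, 0 on |11>.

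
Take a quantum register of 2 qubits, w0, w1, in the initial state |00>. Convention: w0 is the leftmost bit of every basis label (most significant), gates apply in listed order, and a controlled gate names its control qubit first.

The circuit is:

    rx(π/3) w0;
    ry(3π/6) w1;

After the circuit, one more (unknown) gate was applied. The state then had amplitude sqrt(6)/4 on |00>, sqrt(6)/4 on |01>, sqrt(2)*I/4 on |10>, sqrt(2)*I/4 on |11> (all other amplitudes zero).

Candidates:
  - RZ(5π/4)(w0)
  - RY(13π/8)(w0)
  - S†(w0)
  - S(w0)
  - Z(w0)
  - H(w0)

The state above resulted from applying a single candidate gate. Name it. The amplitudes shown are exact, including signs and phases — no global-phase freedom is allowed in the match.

The applied gate was Z(w0).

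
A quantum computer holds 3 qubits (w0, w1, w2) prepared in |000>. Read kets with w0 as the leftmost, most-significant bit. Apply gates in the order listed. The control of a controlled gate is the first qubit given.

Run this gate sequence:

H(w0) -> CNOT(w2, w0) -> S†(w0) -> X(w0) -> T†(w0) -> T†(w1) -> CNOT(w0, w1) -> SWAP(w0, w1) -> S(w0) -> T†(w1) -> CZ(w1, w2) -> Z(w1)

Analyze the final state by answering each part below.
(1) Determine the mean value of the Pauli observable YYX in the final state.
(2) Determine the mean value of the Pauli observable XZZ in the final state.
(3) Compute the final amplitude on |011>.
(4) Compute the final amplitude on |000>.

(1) In the final state, YYX has expectation 0.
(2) In the final state, XZZ has expectation 0.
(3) The final state's coefficient on |011> equals 0.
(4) The final state's coefficient on |000> equals -sqrt(2)*I/2.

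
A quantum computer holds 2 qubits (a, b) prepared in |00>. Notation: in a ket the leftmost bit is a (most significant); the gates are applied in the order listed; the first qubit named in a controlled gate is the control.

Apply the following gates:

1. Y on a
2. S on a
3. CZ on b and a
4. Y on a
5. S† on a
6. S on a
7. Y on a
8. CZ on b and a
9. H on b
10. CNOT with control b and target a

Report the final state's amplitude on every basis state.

The final amplitudes are 0 on |00>, -sqrt(2)/2 on |01>, -sqrt(2)/2 on |10>, 0 on |11>. Key observation: gates 3-8 undo each other exactly, leaving only the rest of the circuit to track.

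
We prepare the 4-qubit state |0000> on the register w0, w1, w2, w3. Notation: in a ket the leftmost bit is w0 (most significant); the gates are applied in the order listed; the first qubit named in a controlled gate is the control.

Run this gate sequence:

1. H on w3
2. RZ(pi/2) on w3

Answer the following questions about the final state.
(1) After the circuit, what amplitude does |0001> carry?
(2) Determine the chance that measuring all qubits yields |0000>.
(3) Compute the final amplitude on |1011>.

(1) |0001> carries amplitude sqrt(2)*exp(I*pi/4)/2 in the final state.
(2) The probability of measuring |0000> is 1/2.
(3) The amplitude on |1011> is 0.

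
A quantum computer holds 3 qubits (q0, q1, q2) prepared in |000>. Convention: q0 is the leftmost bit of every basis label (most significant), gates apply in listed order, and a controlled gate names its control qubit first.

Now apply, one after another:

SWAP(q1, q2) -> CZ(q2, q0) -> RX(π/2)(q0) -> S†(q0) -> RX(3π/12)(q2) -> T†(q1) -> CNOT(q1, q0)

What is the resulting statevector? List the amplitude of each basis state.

The resulting statevector has amplitude sqrt(2*sqrt(2) + 4)/4 on |000>, -I*sqrt(4 - 2*sqrt(2))/4 on |001>, 0 on |010>, 0 on |011>, -sqrt(2*sqrt(2) + 4)/4 on |100>, I*sqrt(4 - 2*sqrt(2))/4 on |101>, 0 on |110>, 0 on |111>.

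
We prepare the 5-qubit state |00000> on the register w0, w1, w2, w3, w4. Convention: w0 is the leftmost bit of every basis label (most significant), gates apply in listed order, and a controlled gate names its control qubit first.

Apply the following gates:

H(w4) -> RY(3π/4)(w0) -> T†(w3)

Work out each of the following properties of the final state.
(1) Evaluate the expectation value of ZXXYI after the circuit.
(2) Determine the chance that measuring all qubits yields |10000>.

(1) The observable ZXXYI averages to 0.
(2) A full measurement returns |10000> with probability sqrt(2)/8 + 1/4.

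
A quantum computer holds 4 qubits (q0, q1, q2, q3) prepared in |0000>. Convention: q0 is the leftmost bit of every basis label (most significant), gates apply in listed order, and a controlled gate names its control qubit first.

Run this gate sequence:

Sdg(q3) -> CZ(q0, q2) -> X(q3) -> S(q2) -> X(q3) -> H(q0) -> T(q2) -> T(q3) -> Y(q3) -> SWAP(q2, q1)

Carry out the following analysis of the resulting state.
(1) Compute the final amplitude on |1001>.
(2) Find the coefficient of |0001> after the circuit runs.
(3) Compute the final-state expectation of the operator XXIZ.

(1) |1001> carries amplitude sqrt(2)*I/2 in the final state.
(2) The amplitude on |0001> is sqrt(2)*I/2.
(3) The expectation value of XXIZ is 0.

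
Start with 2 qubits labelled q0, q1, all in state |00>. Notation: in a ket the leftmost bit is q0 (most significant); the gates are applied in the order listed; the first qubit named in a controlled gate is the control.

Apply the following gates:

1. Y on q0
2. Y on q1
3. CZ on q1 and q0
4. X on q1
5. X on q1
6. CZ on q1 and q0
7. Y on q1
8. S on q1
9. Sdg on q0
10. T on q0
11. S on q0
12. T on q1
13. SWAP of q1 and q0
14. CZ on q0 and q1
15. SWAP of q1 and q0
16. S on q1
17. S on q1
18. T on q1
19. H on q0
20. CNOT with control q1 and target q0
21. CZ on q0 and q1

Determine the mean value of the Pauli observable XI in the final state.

The expectation value of XI is -1.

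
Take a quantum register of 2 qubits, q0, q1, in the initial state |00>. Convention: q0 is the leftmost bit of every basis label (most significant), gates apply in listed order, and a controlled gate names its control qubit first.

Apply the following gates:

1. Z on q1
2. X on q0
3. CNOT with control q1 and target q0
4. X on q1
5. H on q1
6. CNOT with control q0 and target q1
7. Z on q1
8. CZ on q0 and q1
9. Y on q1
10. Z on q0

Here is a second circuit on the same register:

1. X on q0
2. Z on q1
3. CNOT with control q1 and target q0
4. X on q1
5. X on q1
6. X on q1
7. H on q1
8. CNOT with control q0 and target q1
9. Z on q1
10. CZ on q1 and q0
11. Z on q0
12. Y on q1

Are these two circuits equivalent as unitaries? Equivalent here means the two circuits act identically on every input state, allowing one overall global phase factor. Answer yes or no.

Yes, they are equivalent — the unitaries differ by at most a global phase.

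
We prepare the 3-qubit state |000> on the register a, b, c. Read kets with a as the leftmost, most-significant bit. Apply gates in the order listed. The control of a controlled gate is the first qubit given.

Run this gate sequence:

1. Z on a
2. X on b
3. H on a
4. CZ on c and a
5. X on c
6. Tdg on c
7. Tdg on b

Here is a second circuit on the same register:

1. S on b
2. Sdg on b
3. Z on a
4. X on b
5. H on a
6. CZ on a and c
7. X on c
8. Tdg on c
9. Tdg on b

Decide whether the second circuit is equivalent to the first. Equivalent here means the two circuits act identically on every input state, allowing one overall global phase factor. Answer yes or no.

Yes: on every input state the two circuits agree up to one overall phase factor.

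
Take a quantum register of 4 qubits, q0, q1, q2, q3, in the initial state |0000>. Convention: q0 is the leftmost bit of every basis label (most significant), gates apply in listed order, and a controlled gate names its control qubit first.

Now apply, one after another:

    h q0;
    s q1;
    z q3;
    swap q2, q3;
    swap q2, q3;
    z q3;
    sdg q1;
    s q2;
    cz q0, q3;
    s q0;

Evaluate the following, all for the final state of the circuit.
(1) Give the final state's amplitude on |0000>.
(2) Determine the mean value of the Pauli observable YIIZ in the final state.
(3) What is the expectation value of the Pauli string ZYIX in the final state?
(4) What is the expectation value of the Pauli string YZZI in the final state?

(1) |0000> carries amplitude sqrt(2)/2 in the final state. Key observation: the block from step 2 through step 7 cancels to the identity and can be dropped.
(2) In the final state, YIIZ has expectation 1.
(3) In the final state, ZYIX has expectation 0.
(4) The expectation value of YZZI is 1.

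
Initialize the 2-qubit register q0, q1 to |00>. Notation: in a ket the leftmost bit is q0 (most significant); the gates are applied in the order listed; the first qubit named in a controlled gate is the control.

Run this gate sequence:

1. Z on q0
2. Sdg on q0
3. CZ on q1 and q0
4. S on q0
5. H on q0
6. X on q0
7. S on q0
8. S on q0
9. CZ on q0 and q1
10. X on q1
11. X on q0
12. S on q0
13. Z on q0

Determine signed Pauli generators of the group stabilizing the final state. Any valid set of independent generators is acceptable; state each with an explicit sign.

The final state is stabilized by the group generated by +YI, -IZ; other independent generating sets are equally valid.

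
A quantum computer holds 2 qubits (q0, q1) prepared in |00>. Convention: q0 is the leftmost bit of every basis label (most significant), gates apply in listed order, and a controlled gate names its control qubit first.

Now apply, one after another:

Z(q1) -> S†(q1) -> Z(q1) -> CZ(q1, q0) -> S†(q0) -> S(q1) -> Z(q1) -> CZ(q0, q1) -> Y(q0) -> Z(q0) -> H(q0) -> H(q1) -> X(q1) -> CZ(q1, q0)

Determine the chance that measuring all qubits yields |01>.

The probability of measuring |01> is 1/4.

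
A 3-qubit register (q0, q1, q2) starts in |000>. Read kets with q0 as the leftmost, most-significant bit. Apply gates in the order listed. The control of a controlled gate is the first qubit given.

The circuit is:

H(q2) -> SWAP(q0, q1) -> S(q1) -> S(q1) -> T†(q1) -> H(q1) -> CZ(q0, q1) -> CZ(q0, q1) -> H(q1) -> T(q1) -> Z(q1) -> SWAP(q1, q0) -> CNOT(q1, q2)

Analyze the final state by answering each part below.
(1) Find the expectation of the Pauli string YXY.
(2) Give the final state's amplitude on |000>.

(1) In the final state, YXY has expectation 0. Key observation: steps 5-10 multiply out to the identity, so the circuit reduces to the remaining gates.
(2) The amplitude on |000> is sqrt(2)/2.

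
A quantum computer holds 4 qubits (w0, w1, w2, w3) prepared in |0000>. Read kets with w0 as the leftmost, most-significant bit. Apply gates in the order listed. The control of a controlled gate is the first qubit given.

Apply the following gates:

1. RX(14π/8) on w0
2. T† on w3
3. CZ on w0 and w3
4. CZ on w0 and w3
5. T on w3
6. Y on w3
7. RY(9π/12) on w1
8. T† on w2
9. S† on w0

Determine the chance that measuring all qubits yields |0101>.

Outcome |0101> occurs with probability sqrt(2)/4 + 3/8. Key observation: gates 2-5 undo each other exactly, leaving only the rest of the circuit to track.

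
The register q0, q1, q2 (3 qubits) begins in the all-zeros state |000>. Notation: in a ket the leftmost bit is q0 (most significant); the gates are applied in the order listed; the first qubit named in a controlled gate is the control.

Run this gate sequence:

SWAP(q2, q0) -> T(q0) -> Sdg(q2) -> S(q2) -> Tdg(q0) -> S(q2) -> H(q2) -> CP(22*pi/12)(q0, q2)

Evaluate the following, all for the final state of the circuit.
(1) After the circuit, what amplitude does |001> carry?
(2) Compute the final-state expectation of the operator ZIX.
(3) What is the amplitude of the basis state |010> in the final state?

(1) The final state's coefficient on |001> equals sqrt(2)/2.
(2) The observable ZIX averages to 1.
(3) The amplitude on |010> is 0.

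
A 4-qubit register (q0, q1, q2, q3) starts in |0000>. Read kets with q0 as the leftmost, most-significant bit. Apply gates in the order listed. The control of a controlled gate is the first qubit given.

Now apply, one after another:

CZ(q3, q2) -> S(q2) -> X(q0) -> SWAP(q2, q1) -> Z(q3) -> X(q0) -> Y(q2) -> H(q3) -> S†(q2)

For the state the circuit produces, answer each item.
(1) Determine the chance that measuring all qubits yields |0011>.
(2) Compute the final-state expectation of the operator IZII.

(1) Outcome |0011> occurs with probability 1/2.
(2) The expectation value of IZII is 1.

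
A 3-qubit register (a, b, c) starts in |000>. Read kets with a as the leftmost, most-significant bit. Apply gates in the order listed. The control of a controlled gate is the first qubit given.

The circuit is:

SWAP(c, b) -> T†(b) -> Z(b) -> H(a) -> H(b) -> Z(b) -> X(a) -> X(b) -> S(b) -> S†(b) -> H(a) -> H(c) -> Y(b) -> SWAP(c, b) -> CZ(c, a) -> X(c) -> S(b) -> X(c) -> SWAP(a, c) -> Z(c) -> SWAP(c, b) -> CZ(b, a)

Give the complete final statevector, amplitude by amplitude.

After the circuit, the state carries amplitude -I/2 on |000>, 1/2 on |001>, 0 on |010>, 0 on |011>, -I/2 on |100>, 1/2 on |101>, 0 on |110>, 0 on |111>. Key observation: steps 9-10 multiply out to the identity, so the circuit reduces to the remaining gates.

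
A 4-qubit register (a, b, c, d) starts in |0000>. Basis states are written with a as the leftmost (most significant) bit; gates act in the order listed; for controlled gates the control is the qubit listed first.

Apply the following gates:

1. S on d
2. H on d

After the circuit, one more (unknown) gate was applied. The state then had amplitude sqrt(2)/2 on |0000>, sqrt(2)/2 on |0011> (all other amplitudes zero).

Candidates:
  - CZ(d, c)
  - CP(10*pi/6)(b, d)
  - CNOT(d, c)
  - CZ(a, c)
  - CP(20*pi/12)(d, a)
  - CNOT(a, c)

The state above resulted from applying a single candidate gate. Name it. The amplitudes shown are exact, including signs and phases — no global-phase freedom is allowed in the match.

It was CNOT(d, c) that produced the state shown.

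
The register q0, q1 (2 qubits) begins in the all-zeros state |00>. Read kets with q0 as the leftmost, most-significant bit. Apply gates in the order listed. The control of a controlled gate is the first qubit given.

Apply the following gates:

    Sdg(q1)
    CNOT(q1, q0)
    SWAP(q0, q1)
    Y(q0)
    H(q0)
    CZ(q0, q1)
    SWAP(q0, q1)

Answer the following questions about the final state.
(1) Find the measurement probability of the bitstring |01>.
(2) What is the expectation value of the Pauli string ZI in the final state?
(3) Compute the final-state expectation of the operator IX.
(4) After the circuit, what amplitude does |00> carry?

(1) Outcome |01> occurs with probability 1/2.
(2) The expectation value of ZI is 1.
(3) The observable IX averages to -1.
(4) The amplitude on |00> is sqrt(2)*I/2.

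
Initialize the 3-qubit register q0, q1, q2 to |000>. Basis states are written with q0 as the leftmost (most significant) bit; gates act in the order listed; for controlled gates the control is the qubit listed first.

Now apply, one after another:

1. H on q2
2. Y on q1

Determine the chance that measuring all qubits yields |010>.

Outcome |010> occurs with probability 1/2.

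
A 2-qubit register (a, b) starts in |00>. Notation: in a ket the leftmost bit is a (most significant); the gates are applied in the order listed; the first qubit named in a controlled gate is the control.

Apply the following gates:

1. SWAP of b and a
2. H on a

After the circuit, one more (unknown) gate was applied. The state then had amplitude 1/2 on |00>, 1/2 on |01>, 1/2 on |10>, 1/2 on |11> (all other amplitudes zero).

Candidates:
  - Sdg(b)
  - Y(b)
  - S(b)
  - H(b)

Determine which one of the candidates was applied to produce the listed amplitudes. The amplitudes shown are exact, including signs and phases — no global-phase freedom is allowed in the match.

It was H(b) that produced the state shown.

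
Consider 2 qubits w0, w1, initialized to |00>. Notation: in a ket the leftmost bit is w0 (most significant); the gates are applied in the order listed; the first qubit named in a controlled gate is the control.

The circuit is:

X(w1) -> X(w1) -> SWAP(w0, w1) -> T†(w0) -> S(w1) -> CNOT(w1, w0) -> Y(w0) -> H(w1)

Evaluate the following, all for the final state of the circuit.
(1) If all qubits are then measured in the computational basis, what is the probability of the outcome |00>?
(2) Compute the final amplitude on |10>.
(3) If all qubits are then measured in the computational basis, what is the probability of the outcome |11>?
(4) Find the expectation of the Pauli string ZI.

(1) Outcome |00> occurs with probability 0. Key observation: steps 1-2 multiply out to the identity, so the circuit reduces to the remaining gates.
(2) |10> carries amplitude sqrt(2)*I/2 in the final state.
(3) The probability of measuring |11> is 1/2.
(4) In the final state, ZI has expectation -1.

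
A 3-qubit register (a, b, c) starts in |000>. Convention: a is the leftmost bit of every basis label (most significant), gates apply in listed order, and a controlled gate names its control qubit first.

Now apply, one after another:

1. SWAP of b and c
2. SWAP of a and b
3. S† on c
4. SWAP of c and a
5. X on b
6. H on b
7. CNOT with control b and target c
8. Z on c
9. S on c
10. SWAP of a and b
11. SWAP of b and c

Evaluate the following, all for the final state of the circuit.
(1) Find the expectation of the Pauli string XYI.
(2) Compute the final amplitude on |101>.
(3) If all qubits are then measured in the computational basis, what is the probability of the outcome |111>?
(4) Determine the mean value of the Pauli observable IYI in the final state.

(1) The expectation value of XYI is 1.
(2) The final state's coefficient on |101> equals 0.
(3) A full measurement returns |111> with probability 0.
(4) The observable IYI averages to 0.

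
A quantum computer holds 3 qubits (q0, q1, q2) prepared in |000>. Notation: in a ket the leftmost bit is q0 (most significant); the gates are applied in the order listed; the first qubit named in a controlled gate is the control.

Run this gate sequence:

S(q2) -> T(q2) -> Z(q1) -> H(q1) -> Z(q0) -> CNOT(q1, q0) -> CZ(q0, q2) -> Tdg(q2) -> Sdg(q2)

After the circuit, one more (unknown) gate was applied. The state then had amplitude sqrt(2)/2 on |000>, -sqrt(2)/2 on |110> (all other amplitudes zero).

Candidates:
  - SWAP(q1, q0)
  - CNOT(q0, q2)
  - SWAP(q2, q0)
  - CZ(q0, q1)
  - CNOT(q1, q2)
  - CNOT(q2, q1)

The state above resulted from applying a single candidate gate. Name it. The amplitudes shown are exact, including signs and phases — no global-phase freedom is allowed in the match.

The unique candidate consistent with the amplitudes is CZ(q0, q1).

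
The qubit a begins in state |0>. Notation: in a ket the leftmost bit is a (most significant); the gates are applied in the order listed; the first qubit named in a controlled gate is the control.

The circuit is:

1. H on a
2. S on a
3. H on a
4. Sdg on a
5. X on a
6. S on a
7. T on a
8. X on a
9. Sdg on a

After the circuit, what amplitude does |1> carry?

The final state's coefficient on |1> equals -1/2 + I/2.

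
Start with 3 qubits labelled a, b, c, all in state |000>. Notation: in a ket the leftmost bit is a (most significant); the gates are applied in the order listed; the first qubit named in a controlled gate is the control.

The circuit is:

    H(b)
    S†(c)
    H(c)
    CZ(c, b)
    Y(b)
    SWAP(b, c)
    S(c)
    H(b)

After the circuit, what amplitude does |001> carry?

The amplitude on |001> is -sqrt(2)/2.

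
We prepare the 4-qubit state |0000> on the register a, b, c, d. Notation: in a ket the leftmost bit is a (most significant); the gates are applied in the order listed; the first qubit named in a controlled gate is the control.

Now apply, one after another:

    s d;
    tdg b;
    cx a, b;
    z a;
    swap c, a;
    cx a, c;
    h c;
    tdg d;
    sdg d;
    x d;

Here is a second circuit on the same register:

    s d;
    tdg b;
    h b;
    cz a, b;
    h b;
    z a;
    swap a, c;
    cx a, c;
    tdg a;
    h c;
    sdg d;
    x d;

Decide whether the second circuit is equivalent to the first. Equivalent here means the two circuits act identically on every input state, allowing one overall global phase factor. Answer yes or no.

No — the two circuits implement different unitaries, even allowing a global phase.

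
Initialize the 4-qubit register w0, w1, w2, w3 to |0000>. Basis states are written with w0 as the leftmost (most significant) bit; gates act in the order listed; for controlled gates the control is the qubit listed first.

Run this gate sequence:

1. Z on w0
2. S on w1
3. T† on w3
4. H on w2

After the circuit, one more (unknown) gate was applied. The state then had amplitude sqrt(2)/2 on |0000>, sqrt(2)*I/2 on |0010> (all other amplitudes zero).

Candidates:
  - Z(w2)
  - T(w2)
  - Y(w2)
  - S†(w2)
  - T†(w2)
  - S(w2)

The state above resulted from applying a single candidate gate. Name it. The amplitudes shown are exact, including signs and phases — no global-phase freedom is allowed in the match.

It was S(w2) that produced the state shown.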